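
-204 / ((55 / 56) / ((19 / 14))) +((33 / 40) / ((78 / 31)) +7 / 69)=-222174509 / 789360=-281.46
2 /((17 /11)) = 22 /17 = 1.29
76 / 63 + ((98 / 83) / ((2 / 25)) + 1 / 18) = 55849 / 3486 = 16.02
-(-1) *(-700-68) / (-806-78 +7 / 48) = 36864 / 42425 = 0.87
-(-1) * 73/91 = 73/91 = 0.80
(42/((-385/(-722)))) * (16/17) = 69312/935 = 74.13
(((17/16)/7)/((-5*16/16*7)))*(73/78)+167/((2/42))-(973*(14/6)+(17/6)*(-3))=126906973/101920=1245.16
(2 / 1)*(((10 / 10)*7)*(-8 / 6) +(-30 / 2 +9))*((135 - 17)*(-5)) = 54280 / 3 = 18093.33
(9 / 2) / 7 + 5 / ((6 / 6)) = 79 / 14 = 5.64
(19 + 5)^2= 576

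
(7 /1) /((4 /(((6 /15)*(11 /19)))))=0.41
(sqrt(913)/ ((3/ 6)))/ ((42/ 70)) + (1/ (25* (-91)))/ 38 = -1/ 86450 + 10* sqrt(913)/ 3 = 100.72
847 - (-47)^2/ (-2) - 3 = 3897/ 2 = 1948.50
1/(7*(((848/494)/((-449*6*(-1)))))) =332709/1484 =224.20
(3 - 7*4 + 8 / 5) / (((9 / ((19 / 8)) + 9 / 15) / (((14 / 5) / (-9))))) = 3458 / 2085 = 1.66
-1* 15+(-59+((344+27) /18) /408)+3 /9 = -540637 /7344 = -73.62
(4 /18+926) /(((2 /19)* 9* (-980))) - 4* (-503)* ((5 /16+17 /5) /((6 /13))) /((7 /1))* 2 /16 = 73157323 /254016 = 288.00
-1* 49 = -49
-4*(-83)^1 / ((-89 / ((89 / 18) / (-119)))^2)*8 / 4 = 166 / 1147041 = 0.00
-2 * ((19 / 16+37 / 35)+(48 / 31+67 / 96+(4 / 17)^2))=-136854113 / 15051120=-9.09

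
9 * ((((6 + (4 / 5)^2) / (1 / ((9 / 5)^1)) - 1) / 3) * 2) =8214 / 125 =65.71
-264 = -264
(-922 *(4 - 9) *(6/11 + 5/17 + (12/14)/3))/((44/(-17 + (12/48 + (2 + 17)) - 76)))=-1001603175/115192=-8695.08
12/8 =1.50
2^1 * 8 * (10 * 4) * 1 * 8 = 5120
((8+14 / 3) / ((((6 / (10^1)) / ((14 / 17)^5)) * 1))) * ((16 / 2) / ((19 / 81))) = 387233280 / 1419857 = 272.73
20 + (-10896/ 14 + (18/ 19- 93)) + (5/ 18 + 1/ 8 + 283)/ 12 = -95000215/ 114912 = -826.72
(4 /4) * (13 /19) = 13 /19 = 0.68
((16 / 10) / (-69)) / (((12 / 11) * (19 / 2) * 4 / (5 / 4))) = -11 / 15732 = -0.00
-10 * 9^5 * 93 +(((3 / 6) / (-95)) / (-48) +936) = -500821462079 / 9120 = -54914634.00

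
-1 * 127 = -127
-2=-2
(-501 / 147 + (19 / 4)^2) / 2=9.58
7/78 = 0.09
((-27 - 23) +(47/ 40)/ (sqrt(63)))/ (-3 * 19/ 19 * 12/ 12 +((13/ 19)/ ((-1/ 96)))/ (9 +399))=16150/ 1021 - 15181 * sqrt(7)/ 857640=15.77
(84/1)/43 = 84/43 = 1.95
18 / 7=2.57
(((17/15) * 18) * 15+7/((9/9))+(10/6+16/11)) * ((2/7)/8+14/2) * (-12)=-2055104/77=-26689.66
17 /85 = 1 /5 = 0.20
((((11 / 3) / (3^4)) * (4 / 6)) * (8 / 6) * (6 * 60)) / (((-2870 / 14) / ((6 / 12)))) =-352 / 9963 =-0.04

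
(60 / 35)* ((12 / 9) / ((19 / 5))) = 80 / 133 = 0.60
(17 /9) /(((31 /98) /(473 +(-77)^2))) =3555244 /93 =38228.43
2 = 2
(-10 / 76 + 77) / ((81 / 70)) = 66.43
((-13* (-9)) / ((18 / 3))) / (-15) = -13 / 10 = -1.30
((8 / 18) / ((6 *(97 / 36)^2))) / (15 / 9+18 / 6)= 144 / 65863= 0.00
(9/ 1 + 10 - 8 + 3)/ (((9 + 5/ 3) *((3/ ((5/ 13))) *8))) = 35/ 1664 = 0.02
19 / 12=1.58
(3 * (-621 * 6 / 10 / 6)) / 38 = -1863 / 380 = -4.90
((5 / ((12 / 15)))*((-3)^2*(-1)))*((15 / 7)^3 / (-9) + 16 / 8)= -69975 / 1372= -51.00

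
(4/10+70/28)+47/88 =1511/440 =3.43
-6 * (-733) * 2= 8796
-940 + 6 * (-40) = -1180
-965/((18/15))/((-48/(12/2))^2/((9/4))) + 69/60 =-69431/2560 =-27.12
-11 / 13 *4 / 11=-4 / 13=-0.31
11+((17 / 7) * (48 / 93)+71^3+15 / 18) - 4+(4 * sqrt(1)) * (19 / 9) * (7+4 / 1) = 1398398683 / 3906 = 358012.98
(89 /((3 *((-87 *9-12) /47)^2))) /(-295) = -196601 /559342125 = -0.00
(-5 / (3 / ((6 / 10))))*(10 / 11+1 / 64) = -651 / 704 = -0.92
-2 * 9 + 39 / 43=-735 / 43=-17.09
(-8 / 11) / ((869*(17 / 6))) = -48 / 162503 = -0.00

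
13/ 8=1.62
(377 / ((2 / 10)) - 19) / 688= 933 / 344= 2.71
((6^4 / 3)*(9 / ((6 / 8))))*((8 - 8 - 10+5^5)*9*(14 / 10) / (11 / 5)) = 1017334080 / 11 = 92484916.36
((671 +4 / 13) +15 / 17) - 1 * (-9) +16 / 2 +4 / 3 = 457817 / 663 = 690.52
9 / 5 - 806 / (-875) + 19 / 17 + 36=592602 / 14875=39.84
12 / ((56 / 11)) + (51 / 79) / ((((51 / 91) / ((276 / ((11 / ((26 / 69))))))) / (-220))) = -2647313 / 1106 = -2393.59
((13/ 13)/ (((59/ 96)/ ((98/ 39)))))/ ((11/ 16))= 50176/ 8437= 5.95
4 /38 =2 /19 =0.11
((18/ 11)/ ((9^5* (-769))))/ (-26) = 1/ 721493487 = 0.00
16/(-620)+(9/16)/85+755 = 754.98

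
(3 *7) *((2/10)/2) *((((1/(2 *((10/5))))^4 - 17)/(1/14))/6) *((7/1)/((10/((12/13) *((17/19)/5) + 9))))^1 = -889073493/1664000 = -534.30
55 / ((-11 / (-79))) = 395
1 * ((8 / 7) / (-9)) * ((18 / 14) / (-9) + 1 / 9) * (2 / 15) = 32 / 59535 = 0.00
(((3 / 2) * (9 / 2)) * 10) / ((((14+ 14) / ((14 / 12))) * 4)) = 45 / 64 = 0.70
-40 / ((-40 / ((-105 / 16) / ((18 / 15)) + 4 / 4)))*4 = -143 / 8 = -17.88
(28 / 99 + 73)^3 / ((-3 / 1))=-381867106375 / 2910897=-131185.37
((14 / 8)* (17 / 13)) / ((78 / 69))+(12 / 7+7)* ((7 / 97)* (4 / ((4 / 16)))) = 1585041 / 131144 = 12.09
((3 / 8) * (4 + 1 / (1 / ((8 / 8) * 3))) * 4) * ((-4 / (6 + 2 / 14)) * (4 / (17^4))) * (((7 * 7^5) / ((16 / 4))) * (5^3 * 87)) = -376153265250 / 3591403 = -104737.14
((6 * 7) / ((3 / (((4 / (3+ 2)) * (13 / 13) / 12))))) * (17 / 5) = 238 / 75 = 3.17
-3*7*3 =-63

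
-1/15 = -0.07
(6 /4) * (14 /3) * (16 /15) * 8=896 /15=59.73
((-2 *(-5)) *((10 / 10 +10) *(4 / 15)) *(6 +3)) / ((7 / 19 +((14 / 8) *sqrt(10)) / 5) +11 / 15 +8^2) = 11168023680 / 2753211323 - 60041520 *sqrt(10) / 2753211323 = 3.99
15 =15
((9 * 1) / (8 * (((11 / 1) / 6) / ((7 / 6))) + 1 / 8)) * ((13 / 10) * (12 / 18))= 728 / 1185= 0.61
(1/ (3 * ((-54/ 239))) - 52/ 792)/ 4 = -1373/ 3564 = -0.39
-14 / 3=-4.67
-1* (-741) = 741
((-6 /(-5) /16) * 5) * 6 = 9 /4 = 2.25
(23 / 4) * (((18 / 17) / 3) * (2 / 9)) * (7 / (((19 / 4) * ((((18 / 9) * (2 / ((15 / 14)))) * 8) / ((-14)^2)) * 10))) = 1127 / 2584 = 0.44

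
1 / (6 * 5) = 1 / 30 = 0.03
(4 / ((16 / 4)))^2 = 1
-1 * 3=-3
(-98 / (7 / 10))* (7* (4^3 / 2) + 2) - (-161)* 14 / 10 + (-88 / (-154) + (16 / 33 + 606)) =-35582713 / 1155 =-30807.54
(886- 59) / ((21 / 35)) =4135 / 3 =1378.33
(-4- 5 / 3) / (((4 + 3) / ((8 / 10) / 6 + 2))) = -544 / 315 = -1.73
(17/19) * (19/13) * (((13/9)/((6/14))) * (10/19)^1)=1190/513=2.32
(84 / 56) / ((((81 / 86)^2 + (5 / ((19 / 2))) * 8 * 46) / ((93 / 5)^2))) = 1823088114 / 683548475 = 2.67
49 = 49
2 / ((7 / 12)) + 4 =52 / 7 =7.43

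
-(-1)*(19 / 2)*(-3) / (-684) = 1 / 24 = 0.04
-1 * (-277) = 277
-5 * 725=-3625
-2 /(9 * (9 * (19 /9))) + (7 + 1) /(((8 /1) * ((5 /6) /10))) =2050 /171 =11.99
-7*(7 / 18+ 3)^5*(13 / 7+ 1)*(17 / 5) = -14358137117 / 472392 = -30394.54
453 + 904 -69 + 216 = 1504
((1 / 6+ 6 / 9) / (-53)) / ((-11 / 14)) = 35 / 1749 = 0.02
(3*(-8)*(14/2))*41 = -6888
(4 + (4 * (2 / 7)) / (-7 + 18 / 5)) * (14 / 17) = 872 / 289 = 3.02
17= 17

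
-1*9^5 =-59049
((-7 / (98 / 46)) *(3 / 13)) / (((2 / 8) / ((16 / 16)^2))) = -276 / 91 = -3.03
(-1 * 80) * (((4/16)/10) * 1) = -2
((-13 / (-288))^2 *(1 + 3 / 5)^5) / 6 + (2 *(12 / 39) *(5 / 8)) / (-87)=-246217 / 286284375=-0.00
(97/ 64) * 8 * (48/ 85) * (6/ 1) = 41.08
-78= -78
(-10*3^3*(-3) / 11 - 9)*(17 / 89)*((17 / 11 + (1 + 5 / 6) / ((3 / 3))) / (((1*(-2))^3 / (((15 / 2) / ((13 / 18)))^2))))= -16374561075 / 29119376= -562.33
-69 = -69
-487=-487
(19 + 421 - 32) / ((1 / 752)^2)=230725632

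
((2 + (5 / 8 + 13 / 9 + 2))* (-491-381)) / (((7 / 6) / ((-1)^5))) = 95266 / 21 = 4536.48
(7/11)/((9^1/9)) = 7/11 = 0.64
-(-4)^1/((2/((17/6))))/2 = 17/6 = 2.83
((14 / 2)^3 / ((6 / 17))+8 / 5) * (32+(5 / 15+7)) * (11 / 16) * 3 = 18952747 / 240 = 78969.78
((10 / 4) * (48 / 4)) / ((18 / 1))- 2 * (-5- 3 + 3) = 35 / 3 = 11.67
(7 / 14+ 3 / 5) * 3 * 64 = 1056 / 5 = 211.20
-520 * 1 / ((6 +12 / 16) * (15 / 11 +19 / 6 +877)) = -45760 / 523629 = -0.09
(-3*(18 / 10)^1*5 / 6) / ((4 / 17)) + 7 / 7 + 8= -81 / 8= -10.12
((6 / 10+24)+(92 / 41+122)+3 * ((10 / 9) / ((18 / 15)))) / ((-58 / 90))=-279742 / 1189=-235.28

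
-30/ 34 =-15/ 17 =-0.88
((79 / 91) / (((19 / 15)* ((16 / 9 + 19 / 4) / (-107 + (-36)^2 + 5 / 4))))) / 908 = 10155213 / 73786804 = 0.14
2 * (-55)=-110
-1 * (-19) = 19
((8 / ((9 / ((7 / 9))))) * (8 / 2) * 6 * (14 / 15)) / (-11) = -6272 / 4455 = -1.41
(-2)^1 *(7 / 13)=-14 / 13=-1.08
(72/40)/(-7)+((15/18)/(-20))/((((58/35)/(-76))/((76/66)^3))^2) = -23330773855424083/114043079002545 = -204.58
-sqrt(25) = -5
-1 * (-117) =117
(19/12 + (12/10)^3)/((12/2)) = 0.55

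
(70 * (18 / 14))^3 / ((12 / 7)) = 425250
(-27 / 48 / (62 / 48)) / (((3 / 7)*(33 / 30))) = -315 / 341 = -0.92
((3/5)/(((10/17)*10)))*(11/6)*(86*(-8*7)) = -112574/125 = -900.59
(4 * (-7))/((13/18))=-504/13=-38.77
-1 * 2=-2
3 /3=1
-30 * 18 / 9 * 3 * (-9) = 1620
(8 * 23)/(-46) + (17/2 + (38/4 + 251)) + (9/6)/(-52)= 27557/104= 264.97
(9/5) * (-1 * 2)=-18/5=-3.60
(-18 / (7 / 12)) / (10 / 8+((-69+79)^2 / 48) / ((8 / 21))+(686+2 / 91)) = -89856 / 2017261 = -0.04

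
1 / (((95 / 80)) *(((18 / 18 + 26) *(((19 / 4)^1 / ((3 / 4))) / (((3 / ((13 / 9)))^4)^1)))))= 944784 / 10310521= 0.09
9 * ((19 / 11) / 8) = 171 / 88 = 1.94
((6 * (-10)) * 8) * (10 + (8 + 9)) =-12960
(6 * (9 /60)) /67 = 9 /670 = 0.01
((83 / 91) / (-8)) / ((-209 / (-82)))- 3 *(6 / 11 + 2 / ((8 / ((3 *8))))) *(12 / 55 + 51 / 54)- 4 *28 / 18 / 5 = -908261429 / 37657620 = -24.12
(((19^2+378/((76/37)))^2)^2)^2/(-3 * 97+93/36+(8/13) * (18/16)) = -1320301620603481286583321644413062759/48787662534098240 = -27062202860829985419.08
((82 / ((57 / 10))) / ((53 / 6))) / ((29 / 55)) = 90200 / 29203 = 3.09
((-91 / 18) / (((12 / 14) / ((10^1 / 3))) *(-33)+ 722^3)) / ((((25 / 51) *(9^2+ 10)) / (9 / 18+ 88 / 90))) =-15827 / 35566685234100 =-0.00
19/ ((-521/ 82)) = -1558/ 521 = -2.99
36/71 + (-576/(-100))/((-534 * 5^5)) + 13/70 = 4787898019/6911406250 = 0.69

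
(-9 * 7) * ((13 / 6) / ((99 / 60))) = -910 / 11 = -82.73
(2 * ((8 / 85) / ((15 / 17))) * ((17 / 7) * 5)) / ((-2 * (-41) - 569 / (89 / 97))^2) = 2154512 / 240862757625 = 0.00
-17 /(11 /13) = -221 /11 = -20.09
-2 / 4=-1 / 2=-0.50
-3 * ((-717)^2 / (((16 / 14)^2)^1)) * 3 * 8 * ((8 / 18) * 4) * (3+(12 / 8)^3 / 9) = -680139747 / 4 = -170034936.75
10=10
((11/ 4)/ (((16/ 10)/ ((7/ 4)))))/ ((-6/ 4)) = -385/ 192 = -2.01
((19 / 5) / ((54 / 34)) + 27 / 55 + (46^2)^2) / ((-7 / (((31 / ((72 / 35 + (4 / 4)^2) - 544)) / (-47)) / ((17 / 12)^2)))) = -3297917115232 / 8486508987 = -388.61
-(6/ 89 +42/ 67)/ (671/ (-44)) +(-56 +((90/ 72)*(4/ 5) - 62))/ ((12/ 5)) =-48.70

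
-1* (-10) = 10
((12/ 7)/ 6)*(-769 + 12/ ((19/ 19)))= -1514/ 7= -216.29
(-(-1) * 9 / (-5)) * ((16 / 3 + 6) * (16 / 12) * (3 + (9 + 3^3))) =-5304 / 5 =-1060.80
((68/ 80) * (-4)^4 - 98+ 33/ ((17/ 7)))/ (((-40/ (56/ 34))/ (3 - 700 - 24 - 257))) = 38751783/ 7225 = 5363.57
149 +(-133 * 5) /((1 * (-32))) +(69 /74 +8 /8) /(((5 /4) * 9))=9055097 /53280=169.95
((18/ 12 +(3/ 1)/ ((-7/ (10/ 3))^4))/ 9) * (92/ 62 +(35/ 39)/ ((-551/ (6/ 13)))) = 459129181612/ 1684218490227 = 0.27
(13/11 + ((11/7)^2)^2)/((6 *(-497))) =-32044/13126267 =-0.00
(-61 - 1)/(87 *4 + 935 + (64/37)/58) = -66526/1376691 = -0.05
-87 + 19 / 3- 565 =-1937 / 3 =-645.67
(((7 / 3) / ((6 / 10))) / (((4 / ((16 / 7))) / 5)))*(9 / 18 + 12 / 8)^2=400 / 9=44.44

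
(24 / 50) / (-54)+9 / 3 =2.99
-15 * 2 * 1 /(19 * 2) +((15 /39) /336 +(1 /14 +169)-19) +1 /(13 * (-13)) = 161054555 /1078896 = 149.28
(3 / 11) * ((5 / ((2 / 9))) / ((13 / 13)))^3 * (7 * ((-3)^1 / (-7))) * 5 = 4100625 / 88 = 46598.01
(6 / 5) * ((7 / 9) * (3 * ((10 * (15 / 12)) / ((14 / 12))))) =30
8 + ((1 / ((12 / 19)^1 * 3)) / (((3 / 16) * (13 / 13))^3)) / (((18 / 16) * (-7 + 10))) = 208136 / 6561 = 31.72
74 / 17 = 4.35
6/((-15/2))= -4/5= -0.80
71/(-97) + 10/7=473/679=0.70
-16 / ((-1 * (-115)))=-16 / 115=-0.14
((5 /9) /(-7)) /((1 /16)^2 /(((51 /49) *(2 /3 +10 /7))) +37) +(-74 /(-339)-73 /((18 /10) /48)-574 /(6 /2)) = -107831860299052 /50440955481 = -2137.78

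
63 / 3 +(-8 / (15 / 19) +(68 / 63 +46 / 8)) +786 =1012657 / 1260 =803.70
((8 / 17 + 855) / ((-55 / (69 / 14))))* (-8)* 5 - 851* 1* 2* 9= -16037394 / 1309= -12251.64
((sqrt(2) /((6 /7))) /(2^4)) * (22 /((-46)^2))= 77 * sqrt(2) /101568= 0.00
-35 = -35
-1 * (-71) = 71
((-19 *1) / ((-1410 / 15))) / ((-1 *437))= -1 / 2162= -0.00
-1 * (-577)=577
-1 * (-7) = 7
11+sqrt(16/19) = 11.92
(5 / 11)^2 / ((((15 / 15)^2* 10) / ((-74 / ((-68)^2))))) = -185 / 559504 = -0.00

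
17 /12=1.42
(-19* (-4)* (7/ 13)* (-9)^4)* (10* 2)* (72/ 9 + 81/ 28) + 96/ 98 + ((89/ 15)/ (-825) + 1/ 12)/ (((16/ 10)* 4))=11804150391764053/ 201801600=58493839.45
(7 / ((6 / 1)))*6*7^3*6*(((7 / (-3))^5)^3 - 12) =-22798617212163254 / 4782969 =-4766624498.75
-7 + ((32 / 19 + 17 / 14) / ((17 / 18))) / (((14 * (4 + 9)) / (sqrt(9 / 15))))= -7 + 6939 * sqrt(15) / 2057510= -6.99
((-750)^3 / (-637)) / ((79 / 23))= 9703125000 / 50323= 192816.90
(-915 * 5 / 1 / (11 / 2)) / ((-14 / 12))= 54900 / 77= 712.99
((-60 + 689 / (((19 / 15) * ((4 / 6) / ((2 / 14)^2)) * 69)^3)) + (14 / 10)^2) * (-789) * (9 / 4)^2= 7283698699569800885109 / 31418288934390400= 231829.90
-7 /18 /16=-7 /288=-0.02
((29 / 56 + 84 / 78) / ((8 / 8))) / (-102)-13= -322163 / 24752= -13.02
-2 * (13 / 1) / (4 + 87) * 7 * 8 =-16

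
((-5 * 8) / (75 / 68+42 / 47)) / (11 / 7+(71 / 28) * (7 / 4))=-14318080 / 4294413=-3.33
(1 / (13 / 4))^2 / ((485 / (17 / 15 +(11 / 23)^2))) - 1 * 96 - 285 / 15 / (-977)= -60989065852919 / 635433252675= -95.98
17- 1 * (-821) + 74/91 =76332/91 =838.81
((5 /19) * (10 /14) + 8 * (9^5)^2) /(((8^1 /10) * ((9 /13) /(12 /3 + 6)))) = 1205730045873925 /2394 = 503646635703.39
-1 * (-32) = 32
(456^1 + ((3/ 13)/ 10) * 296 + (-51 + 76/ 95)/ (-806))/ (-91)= -1865459/ 366730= -5.09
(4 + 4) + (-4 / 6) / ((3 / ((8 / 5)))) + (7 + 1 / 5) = 668 / 45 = 14.84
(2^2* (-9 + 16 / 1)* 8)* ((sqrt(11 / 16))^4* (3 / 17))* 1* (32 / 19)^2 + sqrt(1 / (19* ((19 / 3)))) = sqrt(3) / 19 + 325248 / 6137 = 53.09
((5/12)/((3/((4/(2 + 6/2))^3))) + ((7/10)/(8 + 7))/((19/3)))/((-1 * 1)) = -671/8550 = -0.08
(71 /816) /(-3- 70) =-71 /59568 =-0.00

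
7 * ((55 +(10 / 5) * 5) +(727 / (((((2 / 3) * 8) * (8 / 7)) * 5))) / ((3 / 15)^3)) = 2729965 / 128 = 21327.85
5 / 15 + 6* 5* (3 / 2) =136 / 3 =45.33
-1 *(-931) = 931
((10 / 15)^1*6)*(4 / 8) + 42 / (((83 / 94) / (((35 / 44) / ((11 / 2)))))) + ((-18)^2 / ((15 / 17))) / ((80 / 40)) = 9665354 / 50215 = 192.48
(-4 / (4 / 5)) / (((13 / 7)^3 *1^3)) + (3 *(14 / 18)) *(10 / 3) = 138355 / 19773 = 7.00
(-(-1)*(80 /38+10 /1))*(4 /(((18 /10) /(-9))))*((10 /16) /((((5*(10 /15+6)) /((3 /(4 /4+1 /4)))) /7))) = -1449 /19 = -76.26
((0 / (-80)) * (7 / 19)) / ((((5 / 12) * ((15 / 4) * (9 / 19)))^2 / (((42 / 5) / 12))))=0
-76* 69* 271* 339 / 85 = -481761036 / 85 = -5667776.89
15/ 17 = 0.88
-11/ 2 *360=-1980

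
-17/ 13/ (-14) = 17/ 182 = 0.09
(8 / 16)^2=0.25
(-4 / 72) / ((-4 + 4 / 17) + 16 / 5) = 85 / 864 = 0.10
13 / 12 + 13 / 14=169 / 84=2.01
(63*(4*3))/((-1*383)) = -756/383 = -1.97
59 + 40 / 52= 777 / 13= 59.77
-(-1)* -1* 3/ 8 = -3/ 8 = -0.38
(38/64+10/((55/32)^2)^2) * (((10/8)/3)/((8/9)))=305643717/374809600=0.82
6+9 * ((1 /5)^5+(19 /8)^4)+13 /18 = 33762234901 /115200000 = 293.07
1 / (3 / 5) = 5 / 3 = 1.67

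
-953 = -953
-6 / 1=-6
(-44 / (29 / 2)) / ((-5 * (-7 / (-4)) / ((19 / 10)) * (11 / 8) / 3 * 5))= 7296 / 25375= 0.29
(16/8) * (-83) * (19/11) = -3154/11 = -286.73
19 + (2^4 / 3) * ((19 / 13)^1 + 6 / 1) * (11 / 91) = 84503 / 3549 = 23.81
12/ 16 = 3/ 4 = 0.75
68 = 68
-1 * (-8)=8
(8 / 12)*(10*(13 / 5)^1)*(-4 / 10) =-104 / 15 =-6.93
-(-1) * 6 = 6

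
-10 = -10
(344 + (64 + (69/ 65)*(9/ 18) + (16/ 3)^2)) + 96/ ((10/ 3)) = 544957/ 1170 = 465.78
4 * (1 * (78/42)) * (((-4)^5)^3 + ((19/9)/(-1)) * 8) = -71787311648/9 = -7976367960.89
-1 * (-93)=93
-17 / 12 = -1.42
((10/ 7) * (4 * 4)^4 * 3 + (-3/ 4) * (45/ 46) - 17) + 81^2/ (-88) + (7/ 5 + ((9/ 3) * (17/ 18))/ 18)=268519077901/ 956340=280777.84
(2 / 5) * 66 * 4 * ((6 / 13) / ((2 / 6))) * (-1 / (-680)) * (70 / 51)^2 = 25872 / 63869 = 0.41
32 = 32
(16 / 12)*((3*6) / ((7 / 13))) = 312 / 7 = 44.57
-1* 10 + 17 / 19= -173 / 19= -9.11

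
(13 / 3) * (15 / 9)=65 / 9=7.22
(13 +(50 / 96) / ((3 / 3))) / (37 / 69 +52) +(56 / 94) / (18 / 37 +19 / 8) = 153561849 / 329846000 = 0.47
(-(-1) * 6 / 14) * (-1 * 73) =-219 / 7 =-31.29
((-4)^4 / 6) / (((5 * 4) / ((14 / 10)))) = 224 / 75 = 2.99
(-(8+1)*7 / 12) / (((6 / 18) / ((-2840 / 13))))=44730 / 13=3440.77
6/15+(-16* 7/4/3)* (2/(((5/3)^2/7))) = -1166/25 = -46.64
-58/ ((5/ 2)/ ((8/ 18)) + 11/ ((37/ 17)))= -592/ 109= -5.43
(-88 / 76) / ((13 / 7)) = -154 / 247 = -0.62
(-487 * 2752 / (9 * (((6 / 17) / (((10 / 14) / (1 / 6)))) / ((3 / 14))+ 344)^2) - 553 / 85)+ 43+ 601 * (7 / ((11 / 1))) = 752967057146477 / 1802680262735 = 417.69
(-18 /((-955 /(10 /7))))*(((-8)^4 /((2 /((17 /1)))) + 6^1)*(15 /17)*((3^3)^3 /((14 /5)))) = 5815678.68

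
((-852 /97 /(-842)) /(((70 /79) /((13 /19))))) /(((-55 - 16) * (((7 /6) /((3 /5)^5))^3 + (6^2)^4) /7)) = -9549140212872 /20236360072131236346505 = -0.00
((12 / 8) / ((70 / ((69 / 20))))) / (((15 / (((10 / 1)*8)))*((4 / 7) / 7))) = 483 / 100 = 4.83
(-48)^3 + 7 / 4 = -442361 / 4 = -110590.25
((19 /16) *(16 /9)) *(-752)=-14288 /9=-1587.56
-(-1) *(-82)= -82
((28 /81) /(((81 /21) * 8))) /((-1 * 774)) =-49 /3385476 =-0.00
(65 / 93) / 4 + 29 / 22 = 6109 / 4092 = 1.49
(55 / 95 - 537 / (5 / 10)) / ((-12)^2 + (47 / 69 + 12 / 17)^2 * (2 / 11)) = -7.44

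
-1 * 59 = -59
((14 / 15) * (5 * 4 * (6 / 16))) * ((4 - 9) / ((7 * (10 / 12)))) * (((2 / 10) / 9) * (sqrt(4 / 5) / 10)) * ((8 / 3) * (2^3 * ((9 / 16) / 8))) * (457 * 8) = -3656 * sqrt(5) / 125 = -65.40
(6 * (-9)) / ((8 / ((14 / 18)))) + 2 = -13 / 4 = -3.25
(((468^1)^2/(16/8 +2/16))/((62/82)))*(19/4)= 647513.08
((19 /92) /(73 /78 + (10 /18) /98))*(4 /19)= 5733 /124154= 0.05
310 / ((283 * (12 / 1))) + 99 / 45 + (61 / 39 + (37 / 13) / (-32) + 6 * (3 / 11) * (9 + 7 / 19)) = 7048116631 / 369077280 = 19.10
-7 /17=-0.41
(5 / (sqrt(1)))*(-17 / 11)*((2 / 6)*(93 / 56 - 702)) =1803.90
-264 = -264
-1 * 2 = -2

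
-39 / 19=-2.05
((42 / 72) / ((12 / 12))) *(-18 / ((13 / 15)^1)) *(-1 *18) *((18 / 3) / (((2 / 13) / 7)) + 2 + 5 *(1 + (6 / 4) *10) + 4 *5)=1063125 / 13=81778.85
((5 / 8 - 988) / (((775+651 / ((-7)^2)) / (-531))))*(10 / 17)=146802915 / 375224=391.24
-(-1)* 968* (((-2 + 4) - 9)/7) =-968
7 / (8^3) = 7 / 512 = 0.01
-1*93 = -93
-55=-55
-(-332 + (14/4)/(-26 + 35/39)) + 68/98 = 31932693/95942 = 332.83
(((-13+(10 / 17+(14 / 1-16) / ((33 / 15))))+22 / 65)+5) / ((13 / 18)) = -1746468 / 158015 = -11.05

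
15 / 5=3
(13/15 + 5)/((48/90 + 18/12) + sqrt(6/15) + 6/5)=1.52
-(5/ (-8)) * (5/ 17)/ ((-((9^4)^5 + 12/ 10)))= -125/ 8267212512158711585496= -0.00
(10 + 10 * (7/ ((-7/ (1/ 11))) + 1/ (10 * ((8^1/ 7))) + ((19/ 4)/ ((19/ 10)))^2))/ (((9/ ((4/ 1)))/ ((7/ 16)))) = 44639/ 3168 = 14.09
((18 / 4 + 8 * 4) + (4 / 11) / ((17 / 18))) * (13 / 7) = 179335 / 2618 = 68.50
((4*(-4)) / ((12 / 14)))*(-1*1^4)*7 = 392 / 3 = 130.67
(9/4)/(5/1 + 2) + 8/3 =251/84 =2.99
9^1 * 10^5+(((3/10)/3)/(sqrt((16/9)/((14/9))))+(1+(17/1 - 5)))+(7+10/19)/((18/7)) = sqrt(14)/40+307805447/342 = 900016.02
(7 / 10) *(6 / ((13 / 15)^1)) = 63 / 13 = 4.85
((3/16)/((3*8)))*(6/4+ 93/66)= 1/44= 0.02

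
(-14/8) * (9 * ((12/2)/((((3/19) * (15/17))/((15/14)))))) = -2907/4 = -726.75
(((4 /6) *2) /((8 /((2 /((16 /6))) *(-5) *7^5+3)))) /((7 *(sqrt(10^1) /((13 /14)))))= -1092403 *sqrt(10) /7840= -440.62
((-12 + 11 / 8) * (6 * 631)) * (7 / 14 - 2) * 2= 482715 / 4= 120678.75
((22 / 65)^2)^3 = 113379904 / 75418890625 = 0.00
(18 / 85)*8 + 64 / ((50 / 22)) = 12688 / 425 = 29.85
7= 7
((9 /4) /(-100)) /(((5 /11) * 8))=-99 /16000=-0.01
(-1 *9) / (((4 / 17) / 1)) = -153 / 4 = -38.25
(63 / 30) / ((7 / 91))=273 / 10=27.30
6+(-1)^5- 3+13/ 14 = 41/ 14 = 2.93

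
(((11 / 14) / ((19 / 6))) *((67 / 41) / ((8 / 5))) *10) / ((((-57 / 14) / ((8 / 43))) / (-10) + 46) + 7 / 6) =6633000 / 129183907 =0.05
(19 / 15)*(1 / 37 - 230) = -161671 / 555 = -291.30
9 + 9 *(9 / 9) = 18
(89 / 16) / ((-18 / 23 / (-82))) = 83927 / 144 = 582.83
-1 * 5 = -5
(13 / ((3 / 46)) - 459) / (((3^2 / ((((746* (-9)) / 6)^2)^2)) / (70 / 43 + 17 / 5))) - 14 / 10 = -48901224440122678 / 215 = -227447555535454.32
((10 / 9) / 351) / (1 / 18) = 20 / 351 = 0.06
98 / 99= 0.99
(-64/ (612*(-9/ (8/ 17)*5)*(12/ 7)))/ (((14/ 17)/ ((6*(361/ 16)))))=722/ 6885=0.10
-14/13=-1.08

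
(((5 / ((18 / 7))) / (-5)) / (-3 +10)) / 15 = -0.00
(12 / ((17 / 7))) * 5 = 420 / 17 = 24.71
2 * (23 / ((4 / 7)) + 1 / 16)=645 / 8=80.62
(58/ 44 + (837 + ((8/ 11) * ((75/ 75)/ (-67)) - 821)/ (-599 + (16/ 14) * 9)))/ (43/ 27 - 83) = -10593787689/ 1027033084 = -10.31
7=7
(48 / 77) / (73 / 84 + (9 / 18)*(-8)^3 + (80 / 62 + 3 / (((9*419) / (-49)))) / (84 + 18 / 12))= -1279364544 / 523578777403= -0.00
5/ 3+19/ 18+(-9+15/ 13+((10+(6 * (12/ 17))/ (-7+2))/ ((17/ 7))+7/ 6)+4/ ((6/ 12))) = 1320667/ 169065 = 7.81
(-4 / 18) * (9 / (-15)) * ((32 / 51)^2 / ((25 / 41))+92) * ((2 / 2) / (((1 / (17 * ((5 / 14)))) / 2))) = 1721224 / 11475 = 150.00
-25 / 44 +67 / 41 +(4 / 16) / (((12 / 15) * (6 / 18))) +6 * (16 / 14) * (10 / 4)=967119 / 50512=19.15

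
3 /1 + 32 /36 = 35 /9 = 3.89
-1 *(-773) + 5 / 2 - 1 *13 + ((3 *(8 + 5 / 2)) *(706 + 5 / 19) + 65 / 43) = 18800233 / 817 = 23011.30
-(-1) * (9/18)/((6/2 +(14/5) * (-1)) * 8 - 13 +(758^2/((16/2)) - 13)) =5/717961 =0.00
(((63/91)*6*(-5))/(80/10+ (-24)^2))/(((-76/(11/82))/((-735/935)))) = -19845/402163424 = -0.00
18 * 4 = 72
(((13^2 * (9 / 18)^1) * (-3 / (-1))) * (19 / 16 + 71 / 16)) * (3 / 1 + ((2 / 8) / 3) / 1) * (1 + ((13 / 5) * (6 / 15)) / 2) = 1069263 / 160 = 6682.89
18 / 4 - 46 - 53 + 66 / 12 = -89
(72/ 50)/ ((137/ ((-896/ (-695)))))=32256/ 2380375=0.01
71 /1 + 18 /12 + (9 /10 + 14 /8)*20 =125.50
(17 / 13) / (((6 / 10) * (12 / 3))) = 85 / 156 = 0.54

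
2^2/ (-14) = -2/ 7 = -0.29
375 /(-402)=-125 /134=-0.93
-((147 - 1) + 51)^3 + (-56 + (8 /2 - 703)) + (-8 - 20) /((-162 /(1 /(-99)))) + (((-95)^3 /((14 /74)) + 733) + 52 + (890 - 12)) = -683492488568 /56133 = -12176304.29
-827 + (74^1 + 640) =-113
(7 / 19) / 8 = 7 / 152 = 0.05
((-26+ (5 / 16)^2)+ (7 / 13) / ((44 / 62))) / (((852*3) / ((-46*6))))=7056837 / 2599168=2.72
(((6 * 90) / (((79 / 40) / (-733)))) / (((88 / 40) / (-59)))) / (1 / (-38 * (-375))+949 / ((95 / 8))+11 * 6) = 66557133000000 / 1806912569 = 36834.73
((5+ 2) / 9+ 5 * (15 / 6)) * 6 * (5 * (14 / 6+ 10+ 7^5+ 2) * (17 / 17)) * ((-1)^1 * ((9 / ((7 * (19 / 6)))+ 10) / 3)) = -4392705280 / 189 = -23241826.88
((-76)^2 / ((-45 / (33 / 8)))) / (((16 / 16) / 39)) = -103246 / 5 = -20649.20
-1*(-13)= 13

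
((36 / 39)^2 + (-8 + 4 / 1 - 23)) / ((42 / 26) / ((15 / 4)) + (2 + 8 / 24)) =-9.46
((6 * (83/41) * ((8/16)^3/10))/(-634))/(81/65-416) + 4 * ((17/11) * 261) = 99498446611671/61667957648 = 1613.45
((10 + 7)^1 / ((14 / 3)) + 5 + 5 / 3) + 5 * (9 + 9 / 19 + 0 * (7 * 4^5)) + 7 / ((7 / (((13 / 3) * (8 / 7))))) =62.63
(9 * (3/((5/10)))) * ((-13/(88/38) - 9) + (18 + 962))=1146879/22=52130.86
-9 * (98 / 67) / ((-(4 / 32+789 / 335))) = 35280 / 6647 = 5.31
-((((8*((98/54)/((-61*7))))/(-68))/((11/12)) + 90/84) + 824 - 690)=-194136517/1437282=-135.07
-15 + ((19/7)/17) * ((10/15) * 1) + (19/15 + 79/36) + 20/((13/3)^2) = -37529627/3619980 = -10.37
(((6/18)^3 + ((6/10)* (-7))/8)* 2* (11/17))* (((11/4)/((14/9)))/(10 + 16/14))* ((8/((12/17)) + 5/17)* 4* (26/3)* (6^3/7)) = -2224343/1785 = -1246.13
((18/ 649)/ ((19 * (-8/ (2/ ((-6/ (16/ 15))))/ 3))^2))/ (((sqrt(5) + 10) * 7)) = 16/ 779010925- 8 * sqrt(5)/ 3895054625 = 0.00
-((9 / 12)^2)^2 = -81 / 256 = -0.32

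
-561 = -561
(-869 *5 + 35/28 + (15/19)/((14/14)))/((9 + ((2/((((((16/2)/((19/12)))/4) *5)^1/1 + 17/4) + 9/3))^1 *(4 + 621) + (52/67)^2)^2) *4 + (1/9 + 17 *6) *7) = -63629502131566199385/515106145102603384828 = -0.12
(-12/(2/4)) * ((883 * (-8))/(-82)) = -84768/41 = -2067.51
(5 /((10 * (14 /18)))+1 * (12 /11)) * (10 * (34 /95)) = 6.21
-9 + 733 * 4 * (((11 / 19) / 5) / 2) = 15271 / 95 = 160.75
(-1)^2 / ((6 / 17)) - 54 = -307 / 6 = -51.17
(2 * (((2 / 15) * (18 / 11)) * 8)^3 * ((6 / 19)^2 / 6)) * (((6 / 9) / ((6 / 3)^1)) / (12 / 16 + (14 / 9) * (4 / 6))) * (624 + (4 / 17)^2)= 68931607855104 / 3350043313375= 20.58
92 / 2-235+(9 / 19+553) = 6925 / 19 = 364.47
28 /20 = 7 /5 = 1.40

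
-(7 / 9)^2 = -49 / 81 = -0.60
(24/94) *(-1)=-12/47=-0.26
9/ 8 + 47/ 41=745/ 328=2.27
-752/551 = -1.36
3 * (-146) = -438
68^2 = 4624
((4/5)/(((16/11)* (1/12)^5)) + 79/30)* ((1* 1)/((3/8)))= 364960.62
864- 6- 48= 810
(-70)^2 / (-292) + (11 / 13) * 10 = -8.32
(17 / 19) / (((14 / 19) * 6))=0.20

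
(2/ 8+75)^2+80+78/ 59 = 5422227/ 944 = 5743.88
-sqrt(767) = -27.69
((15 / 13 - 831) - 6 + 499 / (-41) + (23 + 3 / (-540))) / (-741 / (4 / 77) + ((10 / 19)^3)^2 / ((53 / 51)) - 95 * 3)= 197361733575231529 / 3480464315096941185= 0.06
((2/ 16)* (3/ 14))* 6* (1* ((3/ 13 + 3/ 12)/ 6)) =75/ 5824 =0.01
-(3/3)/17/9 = -1/153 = -0.01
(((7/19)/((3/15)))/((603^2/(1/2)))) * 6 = 35/2302857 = 0.00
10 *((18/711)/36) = 5/711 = 0.01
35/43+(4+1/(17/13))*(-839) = -2921642/731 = -3996.77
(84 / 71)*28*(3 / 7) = 1008 / 71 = 14.20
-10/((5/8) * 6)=-8/3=-2.67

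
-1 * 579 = -579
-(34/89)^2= -1156/7921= -0.15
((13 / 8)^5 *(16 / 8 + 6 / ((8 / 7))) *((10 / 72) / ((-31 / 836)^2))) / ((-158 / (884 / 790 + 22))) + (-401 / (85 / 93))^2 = 407404126736331810023 / 2129887259443200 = 191279.67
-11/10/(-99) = 1/90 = 0.01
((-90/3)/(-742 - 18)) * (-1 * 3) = -9/76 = -0.12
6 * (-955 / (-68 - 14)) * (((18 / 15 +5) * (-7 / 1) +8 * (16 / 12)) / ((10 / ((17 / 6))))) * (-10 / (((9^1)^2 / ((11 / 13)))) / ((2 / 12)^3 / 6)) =140296376 / 1599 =87740.07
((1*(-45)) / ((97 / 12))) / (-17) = 540 / 1649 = 0.33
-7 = -7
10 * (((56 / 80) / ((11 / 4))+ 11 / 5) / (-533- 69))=-135 / 3311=-0.04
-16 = -16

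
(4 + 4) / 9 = 8 / 9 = 0.89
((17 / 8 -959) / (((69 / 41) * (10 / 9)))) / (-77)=188313 / 28336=6.65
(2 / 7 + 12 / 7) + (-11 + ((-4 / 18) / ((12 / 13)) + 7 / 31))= -9.01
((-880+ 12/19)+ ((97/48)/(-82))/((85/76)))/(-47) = 1397492137/74690520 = 18.71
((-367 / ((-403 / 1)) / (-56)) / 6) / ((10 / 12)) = -367 / 112840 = -0.00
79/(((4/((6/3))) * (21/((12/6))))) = 79/21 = 3.76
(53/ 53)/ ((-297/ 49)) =-49/ 297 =-0.16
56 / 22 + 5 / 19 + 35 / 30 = 4985 / 1254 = 3.98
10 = 10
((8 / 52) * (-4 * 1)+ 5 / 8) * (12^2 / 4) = 9 / 26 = 0.35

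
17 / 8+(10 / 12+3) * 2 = 235 / 24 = 9.79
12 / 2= 6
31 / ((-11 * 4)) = -31 / 44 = -0.70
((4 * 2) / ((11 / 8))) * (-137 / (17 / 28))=-1312.86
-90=-90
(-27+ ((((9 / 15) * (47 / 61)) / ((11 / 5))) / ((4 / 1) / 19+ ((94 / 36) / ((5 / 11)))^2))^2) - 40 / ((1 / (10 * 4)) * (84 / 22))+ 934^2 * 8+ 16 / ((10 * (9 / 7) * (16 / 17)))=6978403.27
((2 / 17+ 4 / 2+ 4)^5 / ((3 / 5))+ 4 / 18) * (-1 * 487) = -88877877461038 / 12778713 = -6955150.92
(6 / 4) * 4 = 6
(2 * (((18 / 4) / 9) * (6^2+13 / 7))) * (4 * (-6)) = -6360 / 7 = -908.57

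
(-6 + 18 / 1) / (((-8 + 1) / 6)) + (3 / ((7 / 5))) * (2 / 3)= -62 / 7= -8.86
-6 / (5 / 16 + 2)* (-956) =91776 / 37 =2480.43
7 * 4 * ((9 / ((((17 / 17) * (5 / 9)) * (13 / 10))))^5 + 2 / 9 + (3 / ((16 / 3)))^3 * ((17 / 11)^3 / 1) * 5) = 38322928939770574183 / 4554464099328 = 8414366.24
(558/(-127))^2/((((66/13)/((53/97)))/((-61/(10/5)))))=-1090526463/17209643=-63.37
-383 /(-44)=383 /44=8.70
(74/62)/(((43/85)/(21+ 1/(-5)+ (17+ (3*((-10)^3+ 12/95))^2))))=51077833315389/2406065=21228783.64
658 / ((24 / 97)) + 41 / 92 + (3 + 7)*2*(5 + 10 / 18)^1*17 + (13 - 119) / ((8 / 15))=3601801 / 828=4350.00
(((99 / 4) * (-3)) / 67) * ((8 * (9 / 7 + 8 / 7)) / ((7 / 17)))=-171666 / 3283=-52.29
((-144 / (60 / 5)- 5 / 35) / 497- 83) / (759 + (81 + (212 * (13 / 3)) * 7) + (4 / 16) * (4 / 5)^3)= -54157875 / 4742830246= -0.01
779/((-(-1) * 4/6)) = 2337/2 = 1168.50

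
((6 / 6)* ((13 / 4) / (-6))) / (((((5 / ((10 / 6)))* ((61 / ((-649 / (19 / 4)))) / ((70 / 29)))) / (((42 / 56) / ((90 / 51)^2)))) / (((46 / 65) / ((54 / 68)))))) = 0.21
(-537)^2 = 288369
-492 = -492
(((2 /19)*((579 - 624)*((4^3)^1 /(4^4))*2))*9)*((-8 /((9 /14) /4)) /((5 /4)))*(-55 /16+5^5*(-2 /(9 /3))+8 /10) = -168212688 /95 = -1770659.87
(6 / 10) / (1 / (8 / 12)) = 2 / 5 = 0.40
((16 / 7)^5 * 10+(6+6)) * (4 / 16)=2671861 / 16807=158.97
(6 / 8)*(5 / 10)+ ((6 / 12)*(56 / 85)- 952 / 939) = -197579 / 638520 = -0.31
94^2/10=4418/5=883.60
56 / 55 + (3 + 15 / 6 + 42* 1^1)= 5337 / 110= 48.52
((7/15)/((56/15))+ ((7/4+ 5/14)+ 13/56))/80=69/2240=0.03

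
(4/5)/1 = 4/5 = 0.80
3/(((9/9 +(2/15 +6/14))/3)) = 945/164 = 5.76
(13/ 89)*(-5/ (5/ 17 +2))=-85/ 267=-0.32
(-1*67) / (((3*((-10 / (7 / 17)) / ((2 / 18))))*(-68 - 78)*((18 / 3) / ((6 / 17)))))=-469 / 11392380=-0.00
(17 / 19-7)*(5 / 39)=-580 / 741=-0.78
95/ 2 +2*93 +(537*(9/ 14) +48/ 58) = 117647/ 203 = 579.54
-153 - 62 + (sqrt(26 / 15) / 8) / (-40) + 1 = -214 - sqrt(390) / 4800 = -214.00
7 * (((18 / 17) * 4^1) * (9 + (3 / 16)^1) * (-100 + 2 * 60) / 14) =6615 / 17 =389.12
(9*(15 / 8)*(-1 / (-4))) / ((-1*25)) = -27 / 160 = -0.17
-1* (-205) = 205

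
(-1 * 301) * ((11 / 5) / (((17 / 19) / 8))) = -503272 / 85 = -5920.85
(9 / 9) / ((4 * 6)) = 1 / 24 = 0.04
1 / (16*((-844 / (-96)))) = 3 / 422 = 0.01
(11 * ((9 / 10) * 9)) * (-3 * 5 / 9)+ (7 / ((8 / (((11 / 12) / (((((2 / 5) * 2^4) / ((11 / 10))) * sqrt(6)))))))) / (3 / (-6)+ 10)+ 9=-279 / 2+ 847 * sqrt(6) / 350208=-139.49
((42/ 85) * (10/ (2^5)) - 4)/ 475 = -0.01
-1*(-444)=444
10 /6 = 5 /3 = 1.67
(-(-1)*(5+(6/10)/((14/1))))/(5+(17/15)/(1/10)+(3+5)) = 1059/5110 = 0.21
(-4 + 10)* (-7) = -42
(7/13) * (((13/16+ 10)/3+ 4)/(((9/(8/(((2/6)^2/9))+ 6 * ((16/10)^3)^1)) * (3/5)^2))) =849.97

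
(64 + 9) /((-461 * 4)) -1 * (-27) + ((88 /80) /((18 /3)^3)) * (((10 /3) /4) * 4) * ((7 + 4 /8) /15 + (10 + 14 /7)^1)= 16234435 /597456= 27.17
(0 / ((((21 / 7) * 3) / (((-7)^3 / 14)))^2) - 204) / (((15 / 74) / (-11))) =55352 / 5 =11070.40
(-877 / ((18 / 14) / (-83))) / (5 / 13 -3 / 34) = 225215354 / 1179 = 191022.35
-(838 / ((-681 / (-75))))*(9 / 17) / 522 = -10475 / 111911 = -0.09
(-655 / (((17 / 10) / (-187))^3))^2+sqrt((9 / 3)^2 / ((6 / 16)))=2 * sqrt(6)+760043958025000000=760043958025000004.90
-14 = -14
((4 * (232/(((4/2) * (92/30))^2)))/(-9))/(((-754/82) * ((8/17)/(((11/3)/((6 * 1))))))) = 191675/495144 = 0.39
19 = 19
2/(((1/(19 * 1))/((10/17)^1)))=380/17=22.35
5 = 5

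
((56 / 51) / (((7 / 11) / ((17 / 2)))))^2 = 1936 / 9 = 215.11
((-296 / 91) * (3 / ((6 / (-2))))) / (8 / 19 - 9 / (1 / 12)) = -1406 / 46501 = -0.03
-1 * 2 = -2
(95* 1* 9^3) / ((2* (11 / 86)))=2977965 / 11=270724.09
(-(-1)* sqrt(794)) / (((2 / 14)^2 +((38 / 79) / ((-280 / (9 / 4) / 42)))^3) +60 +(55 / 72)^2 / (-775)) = 3882433633344000* sqrt(794) / 233005717145911817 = 0.47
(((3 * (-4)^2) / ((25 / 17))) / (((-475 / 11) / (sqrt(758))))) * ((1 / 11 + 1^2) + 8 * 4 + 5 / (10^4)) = -37128561 * sqrt(758) / 1484375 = -688.65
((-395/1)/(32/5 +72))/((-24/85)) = 167875/9408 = 17.84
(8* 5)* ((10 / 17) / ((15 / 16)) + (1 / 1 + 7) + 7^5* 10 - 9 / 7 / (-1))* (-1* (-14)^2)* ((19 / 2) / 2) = -319224094280 / 51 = -6259295966.27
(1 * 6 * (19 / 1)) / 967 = 114 / 967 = 0.12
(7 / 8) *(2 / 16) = 0.11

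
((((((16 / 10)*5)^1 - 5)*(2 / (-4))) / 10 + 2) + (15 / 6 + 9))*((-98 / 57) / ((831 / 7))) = -30527 / 157890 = -0.19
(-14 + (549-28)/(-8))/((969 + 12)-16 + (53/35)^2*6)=-0.08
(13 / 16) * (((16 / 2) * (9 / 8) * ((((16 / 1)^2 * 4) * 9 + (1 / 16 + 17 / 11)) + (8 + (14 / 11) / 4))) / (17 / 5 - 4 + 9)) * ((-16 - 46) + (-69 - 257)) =-30713477145 / 9856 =-3116221.30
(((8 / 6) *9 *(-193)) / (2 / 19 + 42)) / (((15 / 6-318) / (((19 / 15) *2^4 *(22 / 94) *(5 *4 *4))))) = 49049792 / 741425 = 66.16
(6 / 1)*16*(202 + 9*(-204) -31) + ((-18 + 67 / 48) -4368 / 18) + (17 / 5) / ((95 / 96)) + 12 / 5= -3650130319 / 22800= -160093.44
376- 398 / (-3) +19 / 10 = 15317 / 30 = 510.57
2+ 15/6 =9/2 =4.50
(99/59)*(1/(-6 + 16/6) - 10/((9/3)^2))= -1397/590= -2.37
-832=-832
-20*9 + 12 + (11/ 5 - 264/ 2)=-1489/ 5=-297.80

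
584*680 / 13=397120 / 13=30547.69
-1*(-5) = 5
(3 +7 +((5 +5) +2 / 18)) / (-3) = -181 / 27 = -6.70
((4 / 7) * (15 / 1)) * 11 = 660 / 7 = 94.29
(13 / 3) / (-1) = -13 / 3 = -4.33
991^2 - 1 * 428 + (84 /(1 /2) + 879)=982700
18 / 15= 6 / 5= 1.20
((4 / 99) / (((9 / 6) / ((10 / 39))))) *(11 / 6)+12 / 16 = 9637 / 12636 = 0.76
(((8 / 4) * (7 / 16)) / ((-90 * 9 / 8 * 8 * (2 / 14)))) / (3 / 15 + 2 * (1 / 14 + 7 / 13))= -4459 / 837216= -0.01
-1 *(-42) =42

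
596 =596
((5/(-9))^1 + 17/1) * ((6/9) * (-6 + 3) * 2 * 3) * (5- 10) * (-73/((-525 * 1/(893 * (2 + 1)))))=38591888/105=367541.79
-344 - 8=-352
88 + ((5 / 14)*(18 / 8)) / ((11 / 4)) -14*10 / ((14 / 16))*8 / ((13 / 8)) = -1400199 / 2002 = -699.40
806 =806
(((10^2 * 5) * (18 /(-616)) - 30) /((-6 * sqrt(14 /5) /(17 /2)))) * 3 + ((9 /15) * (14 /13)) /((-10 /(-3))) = 63 /325 + 58395 * sqrt(70) /4312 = 113.50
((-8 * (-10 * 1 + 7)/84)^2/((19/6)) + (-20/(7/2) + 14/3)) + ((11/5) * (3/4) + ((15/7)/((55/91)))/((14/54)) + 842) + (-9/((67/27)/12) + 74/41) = 1374957277453/1687921620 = 814.59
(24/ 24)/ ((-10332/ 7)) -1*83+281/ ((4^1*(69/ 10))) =-2472077/ 33948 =-72.82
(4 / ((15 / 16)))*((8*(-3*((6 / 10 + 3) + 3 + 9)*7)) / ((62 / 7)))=-978432 / 775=-1262.49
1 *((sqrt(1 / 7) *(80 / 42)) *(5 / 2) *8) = 800 *sqrt(7) / 147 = 14.40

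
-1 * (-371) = 371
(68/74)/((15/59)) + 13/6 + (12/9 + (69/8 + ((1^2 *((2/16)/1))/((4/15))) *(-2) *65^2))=-35033359/8880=-3945.20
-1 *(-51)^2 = -2601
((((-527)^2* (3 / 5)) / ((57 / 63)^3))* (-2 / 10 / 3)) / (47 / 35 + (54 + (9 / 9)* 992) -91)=-18004337883 / 1147922240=-15.68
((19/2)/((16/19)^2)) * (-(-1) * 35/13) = 240065/6656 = 36.07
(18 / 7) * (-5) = -90 / 7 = -12.86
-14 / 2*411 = -2877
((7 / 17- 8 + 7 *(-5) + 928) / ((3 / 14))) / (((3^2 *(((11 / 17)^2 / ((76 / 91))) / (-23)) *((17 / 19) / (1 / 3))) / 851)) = -850841754848 / 127413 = -6677825.30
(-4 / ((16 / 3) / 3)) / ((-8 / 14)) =63 / 16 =3.94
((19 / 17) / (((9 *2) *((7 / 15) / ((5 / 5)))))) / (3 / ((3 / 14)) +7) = 95 / 14994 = 0.01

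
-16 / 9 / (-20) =4 / 45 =0.09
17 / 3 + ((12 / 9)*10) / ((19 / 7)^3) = 43441 / 6859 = 6.33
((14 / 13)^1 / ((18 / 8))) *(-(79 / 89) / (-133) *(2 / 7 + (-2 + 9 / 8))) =-869 / 461643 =-0.00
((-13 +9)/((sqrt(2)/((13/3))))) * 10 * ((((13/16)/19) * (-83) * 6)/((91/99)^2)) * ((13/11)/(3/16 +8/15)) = 576833400 * sqrt(2)/161063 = 5064.89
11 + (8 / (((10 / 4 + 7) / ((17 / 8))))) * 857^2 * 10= 13142782.58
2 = 2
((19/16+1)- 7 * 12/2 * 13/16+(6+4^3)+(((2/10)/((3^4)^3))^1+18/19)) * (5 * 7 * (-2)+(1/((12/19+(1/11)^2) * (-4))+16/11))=-9373340802954545/3485561378112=-2689.19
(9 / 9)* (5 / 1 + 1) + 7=13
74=74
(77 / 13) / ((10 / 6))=231 / 65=3.55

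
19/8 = 2.38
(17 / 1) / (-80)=-17 / 80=-0.21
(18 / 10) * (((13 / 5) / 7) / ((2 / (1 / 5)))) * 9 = 1053 / 1750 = 0.60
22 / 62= 11 / 31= 0.35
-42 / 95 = -0.44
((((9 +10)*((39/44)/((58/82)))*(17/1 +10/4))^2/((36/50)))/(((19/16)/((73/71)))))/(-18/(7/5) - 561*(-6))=77.31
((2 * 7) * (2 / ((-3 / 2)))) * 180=-3360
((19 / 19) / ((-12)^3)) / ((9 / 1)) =-1 / 15552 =-0.00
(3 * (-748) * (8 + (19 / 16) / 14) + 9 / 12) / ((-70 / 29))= 29461941 / 3920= 7515.80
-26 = -26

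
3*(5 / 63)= 5 / 21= 0.24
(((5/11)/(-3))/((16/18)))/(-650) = 3/11440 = 0.00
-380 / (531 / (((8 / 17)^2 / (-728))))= 3040 / 13964769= 0.00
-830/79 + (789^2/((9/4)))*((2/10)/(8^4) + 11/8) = 153877338911/404480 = 380432.50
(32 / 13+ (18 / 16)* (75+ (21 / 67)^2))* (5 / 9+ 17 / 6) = 619024279 / 2100852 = 294.65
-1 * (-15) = 15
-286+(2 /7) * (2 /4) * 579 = -1423 /7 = -203.29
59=59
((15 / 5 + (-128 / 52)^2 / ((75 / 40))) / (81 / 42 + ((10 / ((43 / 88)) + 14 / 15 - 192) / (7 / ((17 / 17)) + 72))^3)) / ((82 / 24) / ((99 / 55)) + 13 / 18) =-210666542715319156200 / 721289200658329574141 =-0.29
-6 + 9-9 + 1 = -5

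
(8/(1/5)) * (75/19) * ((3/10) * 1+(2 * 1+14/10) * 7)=72300/19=3805.26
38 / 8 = 19 / 4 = 4.75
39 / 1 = 39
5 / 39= 0.13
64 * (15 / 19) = 960 / 19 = 50.53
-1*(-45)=45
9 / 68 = 0.13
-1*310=-310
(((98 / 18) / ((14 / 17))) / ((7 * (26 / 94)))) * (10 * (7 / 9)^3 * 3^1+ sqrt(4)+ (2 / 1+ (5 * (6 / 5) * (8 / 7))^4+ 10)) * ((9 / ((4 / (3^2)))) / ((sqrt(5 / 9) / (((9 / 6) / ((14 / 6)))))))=13047157841 * sqrt(5) / 218491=133526.47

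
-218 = -218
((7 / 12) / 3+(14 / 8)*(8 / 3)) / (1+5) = 175 / 216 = 0.81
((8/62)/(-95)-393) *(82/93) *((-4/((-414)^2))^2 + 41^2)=-292915462606174718836/502862939241885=-582495.63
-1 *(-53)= 53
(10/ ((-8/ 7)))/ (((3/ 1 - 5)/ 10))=175/ 4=43.75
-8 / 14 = -4 / 7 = -0.57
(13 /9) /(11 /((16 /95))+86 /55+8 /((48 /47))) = 11440 /591699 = 0.02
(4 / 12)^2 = 1 / 9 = 0.11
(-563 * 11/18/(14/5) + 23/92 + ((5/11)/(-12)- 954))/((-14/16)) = 1230.47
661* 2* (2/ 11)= 2644/ 11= 240.36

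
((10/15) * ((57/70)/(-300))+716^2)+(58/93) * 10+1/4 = 83435819393/162750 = 512662.48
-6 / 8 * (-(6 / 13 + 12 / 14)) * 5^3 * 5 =56250 / 91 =618.13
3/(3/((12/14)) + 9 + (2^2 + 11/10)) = 0.17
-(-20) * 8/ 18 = 80/ 9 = 8.89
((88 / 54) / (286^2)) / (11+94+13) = 1 / 5922774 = 0.00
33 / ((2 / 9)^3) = 24057 / 8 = 3007.12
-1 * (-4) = 4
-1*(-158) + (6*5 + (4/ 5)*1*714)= 3796/ 5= 759.20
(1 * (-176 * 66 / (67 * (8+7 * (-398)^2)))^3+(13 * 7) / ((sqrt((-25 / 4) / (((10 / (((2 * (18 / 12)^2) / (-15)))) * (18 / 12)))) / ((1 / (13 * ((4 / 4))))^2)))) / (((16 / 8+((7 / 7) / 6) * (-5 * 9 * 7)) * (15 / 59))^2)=-12629614266368 / 544637935907272013891220225+194936 * sqrt(2) / 29837925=0.01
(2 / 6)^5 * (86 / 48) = 43 / 5832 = 0.01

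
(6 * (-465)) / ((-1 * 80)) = 279 / 8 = 34.88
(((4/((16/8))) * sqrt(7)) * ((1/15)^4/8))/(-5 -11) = -sqrt(7)/3240000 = -0.00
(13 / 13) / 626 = 1 / 626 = 0.00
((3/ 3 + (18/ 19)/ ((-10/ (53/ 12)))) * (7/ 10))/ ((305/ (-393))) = -607971/ 1159000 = -0.52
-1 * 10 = -10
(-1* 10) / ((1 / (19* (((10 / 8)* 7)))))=-3325 / 2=-1662.50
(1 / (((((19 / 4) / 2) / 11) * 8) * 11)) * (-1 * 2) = -2 / 19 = -0.11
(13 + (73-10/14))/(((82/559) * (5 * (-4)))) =-333723/11480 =-29.07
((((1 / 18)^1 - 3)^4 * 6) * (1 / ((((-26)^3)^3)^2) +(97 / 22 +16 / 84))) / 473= 247145484817673278193604787310573111 / 56354961073330177812165271694082048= 4.39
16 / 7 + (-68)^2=32384 / 7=4626.29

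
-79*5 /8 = -395 /8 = -49.38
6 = 6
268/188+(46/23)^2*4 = 819/47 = 17.43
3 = 3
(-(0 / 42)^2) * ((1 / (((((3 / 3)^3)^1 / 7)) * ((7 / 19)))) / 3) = 0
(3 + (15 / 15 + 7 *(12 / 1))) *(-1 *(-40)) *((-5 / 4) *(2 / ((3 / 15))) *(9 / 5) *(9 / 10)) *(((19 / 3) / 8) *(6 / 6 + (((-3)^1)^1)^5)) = 13656060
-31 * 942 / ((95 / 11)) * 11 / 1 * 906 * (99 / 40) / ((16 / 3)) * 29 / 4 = -6893195891769 / 60800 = -113374932.43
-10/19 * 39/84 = -65/266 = -0.24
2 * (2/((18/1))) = 0.22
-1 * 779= -779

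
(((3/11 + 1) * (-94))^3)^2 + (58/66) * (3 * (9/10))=51943993517774734471/17715610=2932103016366.62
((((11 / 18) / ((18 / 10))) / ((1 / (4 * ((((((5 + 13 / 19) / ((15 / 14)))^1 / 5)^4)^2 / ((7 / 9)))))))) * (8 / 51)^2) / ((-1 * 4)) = -2584662823233248034816 / 149787894251983642578125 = -0.02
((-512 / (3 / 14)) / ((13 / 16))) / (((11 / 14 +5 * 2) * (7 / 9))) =-688128 / 1963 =-350.55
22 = 22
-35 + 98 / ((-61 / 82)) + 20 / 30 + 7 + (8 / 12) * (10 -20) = -10110 / 61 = -165.74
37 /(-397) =-37 /397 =-0.09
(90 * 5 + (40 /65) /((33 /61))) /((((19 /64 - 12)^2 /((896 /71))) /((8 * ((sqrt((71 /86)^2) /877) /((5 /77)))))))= 405878603776 /84191881605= 4.82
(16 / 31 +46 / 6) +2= 947 / 93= 10.18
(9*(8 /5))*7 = 504 /5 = 100.80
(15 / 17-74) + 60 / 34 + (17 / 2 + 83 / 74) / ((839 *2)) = -71.35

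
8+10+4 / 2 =20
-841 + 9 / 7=-5878 / 7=-839.71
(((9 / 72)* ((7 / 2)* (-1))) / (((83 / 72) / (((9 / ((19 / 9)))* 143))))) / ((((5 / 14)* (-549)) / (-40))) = -4540536 / 96197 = -47.20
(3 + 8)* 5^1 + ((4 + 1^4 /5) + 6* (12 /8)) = 341 /5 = 68.20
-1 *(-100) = 100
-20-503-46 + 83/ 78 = -44299/ 78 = -567.94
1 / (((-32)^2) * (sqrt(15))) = sqrt(15) / 15360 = 0.00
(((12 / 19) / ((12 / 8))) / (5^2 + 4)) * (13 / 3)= 104 / 1653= 0.06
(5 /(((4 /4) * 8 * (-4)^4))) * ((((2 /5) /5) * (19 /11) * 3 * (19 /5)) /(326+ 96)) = 1083 /118835200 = 0.00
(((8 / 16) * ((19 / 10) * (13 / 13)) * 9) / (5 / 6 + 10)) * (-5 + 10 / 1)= 513 / 130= 3.95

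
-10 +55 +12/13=597/13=45.92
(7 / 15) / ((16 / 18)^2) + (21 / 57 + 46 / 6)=157333 / 18240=8.63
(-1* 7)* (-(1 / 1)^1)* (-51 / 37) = -357 / 37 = -9.65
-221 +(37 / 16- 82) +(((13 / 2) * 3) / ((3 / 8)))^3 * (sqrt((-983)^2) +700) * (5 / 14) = 9465696883 / 112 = 84515150.74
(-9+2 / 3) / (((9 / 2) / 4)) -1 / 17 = -3427 / 459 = -7.47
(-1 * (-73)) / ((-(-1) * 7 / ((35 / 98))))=365 / 98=3.72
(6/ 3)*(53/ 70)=53/ 35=1.51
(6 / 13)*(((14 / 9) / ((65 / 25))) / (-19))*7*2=-0.20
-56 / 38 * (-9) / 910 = 18 / 1235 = 0.01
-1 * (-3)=3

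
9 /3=3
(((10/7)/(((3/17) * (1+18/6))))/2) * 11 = 935/84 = 11.13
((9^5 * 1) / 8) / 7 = 59049 / 56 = 1054.45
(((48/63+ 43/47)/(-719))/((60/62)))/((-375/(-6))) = -10261/266119875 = -0.00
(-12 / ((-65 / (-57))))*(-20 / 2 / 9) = 152 / 13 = 11.69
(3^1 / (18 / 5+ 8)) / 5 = 3 / 58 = 0.05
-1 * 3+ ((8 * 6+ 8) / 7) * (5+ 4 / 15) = 587 / 15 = 39.13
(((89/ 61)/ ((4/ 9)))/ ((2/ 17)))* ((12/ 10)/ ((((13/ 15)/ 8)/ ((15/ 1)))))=3676590/ 793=4636.31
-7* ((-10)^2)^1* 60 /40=-1050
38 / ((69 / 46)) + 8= 100 / 3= 33.33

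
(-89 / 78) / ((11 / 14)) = -623 / 429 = -1.45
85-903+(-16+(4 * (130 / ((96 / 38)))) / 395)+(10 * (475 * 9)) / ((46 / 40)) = 396183413 / 10902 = 36340.43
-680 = -680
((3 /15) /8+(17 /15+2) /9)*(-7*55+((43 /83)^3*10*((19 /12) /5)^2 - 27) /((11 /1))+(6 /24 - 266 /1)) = -596039826240209 /2445418641600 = -243.74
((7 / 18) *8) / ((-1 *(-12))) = 7 / 27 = 0.26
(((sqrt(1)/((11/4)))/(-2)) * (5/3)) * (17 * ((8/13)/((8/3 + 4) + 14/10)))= -6800/17303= -0.39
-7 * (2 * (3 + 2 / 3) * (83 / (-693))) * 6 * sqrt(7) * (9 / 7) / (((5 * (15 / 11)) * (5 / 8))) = 29216 * sqrt(7) / 2625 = 29.45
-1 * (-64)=64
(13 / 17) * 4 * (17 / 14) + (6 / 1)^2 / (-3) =-58 / 7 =-8.29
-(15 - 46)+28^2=815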